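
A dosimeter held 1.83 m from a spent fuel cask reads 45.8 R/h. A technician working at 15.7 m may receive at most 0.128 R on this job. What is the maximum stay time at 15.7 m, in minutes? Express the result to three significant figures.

12.3 min

By the inverse-square law, rate at 15.7 m:
(1.83/15.7)² = 0.01359, so 45.8 × 0.01359 = 0.6224 R/h.
Stay time = 0.128 R ÷ 0.6224 R/h = 0.2057 h = 12.34 min.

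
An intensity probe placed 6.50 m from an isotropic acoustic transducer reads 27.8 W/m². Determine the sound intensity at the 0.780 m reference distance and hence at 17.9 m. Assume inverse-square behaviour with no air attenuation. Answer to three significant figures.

1930 W/m²; 3.67 W/m²

Using I₁d₁² = I₂d₂²,
At 0.780 m: (6.50/0.780)² = 69.44, so 27.8 × 69.44 = 1930 W/m²
At 17.9 m: 1930 × (0.780/17.9)² = 1930 × 0.001899 = 3.665 W/m².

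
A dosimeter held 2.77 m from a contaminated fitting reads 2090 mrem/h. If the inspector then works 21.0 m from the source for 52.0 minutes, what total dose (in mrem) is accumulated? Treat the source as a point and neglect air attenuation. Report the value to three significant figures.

31.5 mrem

By the inverse-square law, rate at 21.0 m:
(2.77/21.0)² = 0.01740, so 2090 × 0.01740 = 36.37 mrem/h.
Dose = rate × time = 36.37 mrem/h × 0.8667 h = 31.52 mrem.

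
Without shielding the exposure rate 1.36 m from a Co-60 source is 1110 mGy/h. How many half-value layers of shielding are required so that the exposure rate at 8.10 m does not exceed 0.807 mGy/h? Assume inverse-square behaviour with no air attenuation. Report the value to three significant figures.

5.28 half-value layers

At 8.10 m, distance alone gives 1110 × (1.36/8.10)² = 1110 × 0.02819 = 31.29 mGy/h.
Further attenuation needed: 31.29/0.807 = 38.77.
n = log₂(38.77) = 5.277 half-value layers.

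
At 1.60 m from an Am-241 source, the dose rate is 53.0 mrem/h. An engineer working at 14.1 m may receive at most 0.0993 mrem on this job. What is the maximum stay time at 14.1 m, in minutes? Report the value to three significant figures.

8.73 min

By the inverse-square law, rate at 14.1 m:
53.0 × (1.60/14.1)² = 53.0 × 0.01288 = 0.6826 mrem/h.
Stay time = 0.0993 mrem ÷ 0.6826 mrem/h = 0.1455 h = 8.730 min.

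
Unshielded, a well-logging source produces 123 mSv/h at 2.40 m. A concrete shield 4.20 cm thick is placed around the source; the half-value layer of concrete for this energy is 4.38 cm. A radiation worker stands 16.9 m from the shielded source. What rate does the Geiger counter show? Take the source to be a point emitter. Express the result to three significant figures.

Distance alone: 123 × (2.40/16.9)² = 123 × 0.02017 = 2.481 mSv/h.
Shield: 4.20/4.38 = 0.9589 half-value layers → attenuation 2^(−0.9589) = 0.5144.
Combined: 2.481 × 0.5144 = 1.276 mSv/h.

1.28 mSv/h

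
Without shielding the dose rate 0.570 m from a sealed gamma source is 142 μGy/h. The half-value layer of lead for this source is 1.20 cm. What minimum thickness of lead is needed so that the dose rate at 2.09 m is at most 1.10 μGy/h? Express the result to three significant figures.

3.92 cm

At 2.09 m, distance alone gives (0.570/2.09)² = 0.07438, so 142 × 0.07438 = 10.56 μGy/h.
Further attenuation needed: 10.56/1.10 = 9.600.
n = log₂(9.600) = 3.263 half-value layers.
Thickness = 3.263 × 1.20 cm = 3.916 cm.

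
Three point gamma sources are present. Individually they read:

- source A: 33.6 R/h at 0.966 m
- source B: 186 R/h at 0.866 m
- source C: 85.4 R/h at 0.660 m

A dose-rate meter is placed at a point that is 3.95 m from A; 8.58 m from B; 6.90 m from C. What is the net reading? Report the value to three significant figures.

4.69 R/h

Each source contributes Iᵢ·(dᵢ/rᵢ)²; contributions add.
A: 33.6 × (0.966/3.95)² = 2.010 R/h
B: 186 × (0.866/8.58)² = 1.895 R/h
C: 85.4 × (0.660/6.90)² = 0.7814 R/h
Total = 2.010 + 1.895 + 0.7814 = 4.686 R/h.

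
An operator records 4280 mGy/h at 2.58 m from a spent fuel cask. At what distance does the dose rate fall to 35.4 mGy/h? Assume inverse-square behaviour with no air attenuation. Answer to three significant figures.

Using I₁d₁² = I₂d₂², d₂ = d₁·√(I₁/I₂).
I₁/I₂ = 4280/35.4 = 120.9, so d₂ = 2.58 × √120.9 = 28.37 m.

28.4 m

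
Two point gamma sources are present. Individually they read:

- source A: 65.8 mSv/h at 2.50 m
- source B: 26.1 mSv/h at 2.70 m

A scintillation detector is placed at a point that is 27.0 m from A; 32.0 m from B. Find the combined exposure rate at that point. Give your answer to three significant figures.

0.750 mSv/h

By superposition, sum each source's inverse-square contribution:
A: 65.8 × (2.50/27.0)² = 0.5641 mSv/h
B: 26.1 × (2.70/32.0)² = 0.1858 mSv/h
Total = 0.5641 + 0.1858 = 0.7499 mSv/h.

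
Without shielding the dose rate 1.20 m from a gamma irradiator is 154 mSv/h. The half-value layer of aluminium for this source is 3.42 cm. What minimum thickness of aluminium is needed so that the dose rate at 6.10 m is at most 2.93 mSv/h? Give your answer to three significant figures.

At 6.10 m, distance alone gives 154 × (1.20/6.10)² = 154 × 0.03870 = 5.960 mSv/h.
Further attenuation needed: 5.960/2.93 = 2.034.
n = log₂(2.034) = 1.024 half-value layers.
Thickness = 1.024 × 3.42 cm = 3.502 cm.

3.50 cm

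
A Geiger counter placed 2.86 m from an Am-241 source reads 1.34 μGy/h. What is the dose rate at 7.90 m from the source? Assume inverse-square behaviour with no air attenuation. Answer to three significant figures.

Intensity scales as (d₁/d₂)², so scaling from 2.86 m to 7.90 m:
(2.86/7.90)² = 0.1311, so 1.34 × 0.1311 = 0.1757 μGy/h.

0.176 μGy/h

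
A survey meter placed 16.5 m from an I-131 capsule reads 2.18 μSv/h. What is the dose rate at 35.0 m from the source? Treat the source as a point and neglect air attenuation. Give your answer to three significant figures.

By the inverse-square law, scaling from 16.5 m to 35.0 m:
2.18 × (16.5/35.0)² = 2.18 × 0.2222 = 0.4844 μSv/h.

0.484 μSv/h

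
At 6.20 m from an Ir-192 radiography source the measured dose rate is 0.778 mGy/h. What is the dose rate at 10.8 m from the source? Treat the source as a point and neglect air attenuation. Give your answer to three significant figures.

0.256 mGy/h

Applying the 1/r² law, scaling from 6.20 m to 10.8 m:
0.778 × (6.20/10.8)² = 0.778 × 0.3296 = 0.2564 mGy/h.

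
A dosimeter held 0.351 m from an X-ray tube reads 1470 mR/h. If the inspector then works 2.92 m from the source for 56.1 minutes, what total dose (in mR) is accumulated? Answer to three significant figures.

Since intensity falls as 1/r², rate at 2.92 m:
(0.351/2.92)² = 0.01445, so 1470 × 0.01445 = 21.24 mR/h.
Dose = rate × time = 21.24 mR/h × 0.9350 h = 19.86 mR.

19.9 mR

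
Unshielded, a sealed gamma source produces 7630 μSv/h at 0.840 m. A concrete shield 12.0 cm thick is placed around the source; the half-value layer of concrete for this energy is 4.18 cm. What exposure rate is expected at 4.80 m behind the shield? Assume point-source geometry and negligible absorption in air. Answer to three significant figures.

31.9 μSv/h

Distance alone: (0.840/4.80)² = 0.03062, so 7630 × 0.03062 = 233.6 μSv/h.
Shield: 12.0/4.18 = 2.871 half-value layers → attenuation 2^(−2.871) = 0.1367.
Combined: 233.6 × 0.1367 = 31.93 μSv/h.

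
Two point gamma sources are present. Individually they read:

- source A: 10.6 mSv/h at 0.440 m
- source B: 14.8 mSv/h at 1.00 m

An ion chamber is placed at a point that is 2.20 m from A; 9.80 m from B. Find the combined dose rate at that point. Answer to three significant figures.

Each source contributes Iᵢ·(dᵢ/rᵢ)²; contributions add.
A: 10.6 × (0.440/2.20)² = 0.4240 mSv/h
B: 14.8 × (1.00/9.80)² = 0.1541 mSv/h
Total = 0.4240 + 0.1541 = 0.5781 mSv/h.

0.578 mSv/h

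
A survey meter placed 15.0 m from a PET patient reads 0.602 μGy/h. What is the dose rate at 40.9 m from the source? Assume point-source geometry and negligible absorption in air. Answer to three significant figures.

Since intensity falls as 1/r², scaling from 15.0 m to 40.9 m:
0.602 × (15.0/40.9)² = 0.602 × 0.1345 = 0.08097 μGy/h.

0.0810 μGy/h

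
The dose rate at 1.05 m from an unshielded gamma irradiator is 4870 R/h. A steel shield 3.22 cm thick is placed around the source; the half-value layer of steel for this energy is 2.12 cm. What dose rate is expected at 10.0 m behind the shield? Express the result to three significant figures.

Distance alone: 4870 × (1.05/10.0)² = 4870 × 0.01103 = 53.72 R/h.
Shield: 3.22/2.12 = 1.519 half-value layers → attenuation 2^(−1.519) = 0.3489.
Combined: 53.72 × 0.3489 = 18.74 R/h.

18.7 R/h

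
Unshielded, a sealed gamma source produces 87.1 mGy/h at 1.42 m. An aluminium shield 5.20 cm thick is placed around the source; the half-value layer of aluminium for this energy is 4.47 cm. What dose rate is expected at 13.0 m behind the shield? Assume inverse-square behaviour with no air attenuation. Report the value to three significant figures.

0.464 mGy/h

Distance alone: 87.1 × (1.42/13.0)² = 87.1 × 0.01193 = 1.039 mGy/h.
Shield: 5.20/4.47 = 1.163 half-value layers → attenuation 2^(−1.163) = 0.4466.
Combined: 1.039 × 0.4466 = 0.4640 mGy/h.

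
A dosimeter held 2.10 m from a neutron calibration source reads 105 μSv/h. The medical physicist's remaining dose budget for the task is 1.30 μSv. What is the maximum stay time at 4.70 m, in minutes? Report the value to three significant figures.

Applying the 1/r² law, rate at 4.70 m:
105 × (2.10/4.70)² = 105 × 0.1996 = 20.96 μSv/h.
Stay time = 1.30 μSv ÷ 20.96 μSv/h = 0.06202 h = 3.721 min.

3.72 min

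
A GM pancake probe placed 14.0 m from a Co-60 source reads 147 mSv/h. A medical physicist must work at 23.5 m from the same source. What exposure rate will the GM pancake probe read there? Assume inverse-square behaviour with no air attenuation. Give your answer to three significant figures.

52.2 mSv/h

By the inverse-square law, scaling from 14.0 m to 23.5 m:
(14.0/23.5)² = 0.3549, so 147 × 0.3549 = 52.17 mSv/h.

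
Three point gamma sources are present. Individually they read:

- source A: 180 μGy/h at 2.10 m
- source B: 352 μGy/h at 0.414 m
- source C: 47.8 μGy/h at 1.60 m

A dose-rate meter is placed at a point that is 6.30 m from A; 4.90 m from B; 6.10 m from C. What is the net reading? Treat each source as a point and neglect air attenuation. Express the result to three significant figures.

25.8 μGy/h

Each source contributes Iᵢ·(dᵢ/rᵢ)²; contributions add.
A: 180 × (2.10/6.30)² = 20.00 μGy/h
B: 352 × (0.414/4.90)² = 2.513 μGy/h
C: 47.8 × (1.60/6.10)² = 3.289 μGy/h
Total = 20.00 + 2.513 + 3.289 = 25.80 μGy/h.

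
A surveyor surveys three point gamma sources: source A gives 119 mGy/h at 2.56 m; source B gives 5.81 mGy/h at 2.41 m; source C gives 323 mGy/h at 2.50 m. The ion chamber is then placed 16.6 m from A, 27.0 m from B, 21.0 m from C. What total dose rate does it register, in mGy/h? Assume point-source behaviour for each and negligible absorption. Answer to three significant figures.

7.45 mGy/h

Each source contributes Iᵢ·(dᵢ/rᵢ)²; contributions add.
A: 119 × (2.56/16.6)² = 2.830 mGy/h
B: 5.81 × (2.41/27.0)² = 0.04629 mGy/h
C: 323 × (2.50/21.0)² = 4.578 mGy/h
Total = 2.830 + 0.04629 + 4.578 = 7.454 mGy/h.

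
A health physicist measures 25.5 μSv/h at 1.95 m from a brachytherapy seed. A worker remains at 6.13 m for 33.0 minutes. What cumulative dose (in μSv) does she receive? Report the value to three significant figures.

1.42 μSv

Intensity scales as (d₁/d₂)², so rate at 6.13 m:
25.5 × (1.95/6.13)² = 25.5 × 0.1012 = 2.581 μSv/h.
Dose = rate × time = 2.581 μSv/h × 0.5500 h = 1.420 μSv.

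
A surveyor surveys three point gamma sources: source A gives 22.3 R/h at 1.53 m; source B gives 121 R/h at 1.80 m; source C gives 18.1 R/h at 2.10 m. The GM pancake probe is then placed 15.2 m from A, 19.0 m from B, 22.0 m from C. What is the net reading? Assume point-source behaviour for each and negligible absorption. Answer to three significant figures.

1.48 R/h

By superposition, sum each source's inverse-square contribution:
A: 22.3 × (1.53/15.2)² = 0.2259 R/h
B: 121 × (1.80/19.0)² = 1.086 R/h
C: 18.1 × (2.10/22.0)² = 0.1649 R/h
Total = 0.2259 + 1.086 + 0.1649 = 1.477 R/h.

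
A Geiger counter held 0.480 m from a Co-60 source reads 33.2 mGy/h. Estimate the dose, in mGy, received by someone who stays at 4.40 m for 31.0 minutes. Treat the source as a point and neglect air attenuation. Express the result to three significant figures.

0.204 mGy

Applying the 1/r² law, rate at 4.40 m:
33.2 × (0.480/4.40)² = 33.2 × 0.01190 = 0.3951 mGy/h.
Dose = rate × time = 0.3951 mGy/h × 0.5167 h = 0.2041 mGy.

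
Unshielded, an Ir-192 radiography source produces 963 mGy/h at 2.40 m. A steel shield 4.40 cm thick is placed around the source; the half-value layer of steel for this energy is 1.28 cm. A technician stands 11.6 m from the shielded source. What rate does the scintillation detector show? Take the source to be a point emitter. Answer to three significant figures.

Distance alone: 963 × (2.40/11.6)² = 963 × 0.04281 = 41.23 mGy/h.
Shield: 4.40/1.28 = 3.438 half-value layers → attenuation 2^(−3.438) = 0.09227.
Combined: 41.23 × 0.09227 = 3.804 mGy/h.

3.80 mGy/h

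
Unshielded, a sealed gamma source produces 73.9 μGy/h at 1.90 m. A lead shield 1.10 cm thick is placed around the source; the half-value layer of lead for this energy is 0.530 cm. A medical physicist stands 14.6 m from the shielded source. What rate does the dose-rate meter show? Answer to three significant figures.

Distance alone: (1.90/14.6)² = 0.01694, so 73.9 × 0.01694 = 1.252 μGy/h.
Shield: 1.10/0.530 = 2.075 half-value layers → attenuation 2^(−2.075) = 0.2373.
Combined: 1.252 × 0.2373 = 0.2971 μGy/h.

0.297 μGy/h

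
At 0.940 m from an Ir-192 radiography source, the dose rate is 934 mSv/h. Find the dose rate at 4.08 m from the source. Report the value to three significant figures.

49.6 mSv/h

Since intensity falls as 1/r², the rate at 4.08 m is
934 × (0.940/4.08)² = 934 × 0.05308 = 49.58 mSv/h.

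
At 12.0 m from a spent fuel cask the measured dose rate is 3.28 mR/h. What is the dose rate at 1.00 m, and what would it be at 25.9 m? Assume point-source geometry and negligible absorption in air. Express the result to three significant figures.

472 mR/h; 0.704 mR/h

Intensity scales as (d₁/d₂)², so
At 1.00 m: 3.28 × (12.0/1.00)² = 3.28 × 144.0 = 472.3 mR/h
At 25.9 m: 472.3 × (1.00/25.9)² = 472.3 × 0.001491 = 0.7042 mR/h.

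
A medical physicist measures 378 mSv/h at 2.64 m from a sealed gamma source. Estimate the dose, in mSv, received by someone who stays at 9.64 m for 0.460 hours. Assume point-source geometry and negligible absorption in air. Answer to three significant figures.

Since intensity falls as 1/r², rate at 9.64 m:
378 × (2.64/9.64)² = 378 × 0.07500 = 28.35 mSv/h.
Dose = rate × time = 28.35 mSv/h × 0.4600 h = 13.04 mSv.

13.0 mSv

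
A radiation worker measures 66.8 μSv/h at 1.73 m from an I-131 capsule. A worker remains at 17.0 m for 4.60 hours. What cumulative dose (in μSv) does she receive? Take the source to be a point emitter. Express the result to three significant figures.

3.18 μSv

By the inverse-square law, rate at 17.0 m:
(1.73/17.0)² = 0.01036, so 66.8 × 0.01036 = 0.6920 μSv/h.
Dose = rate × time = 0.6920 μSv/h × 4.600 h = 3.183 μSv.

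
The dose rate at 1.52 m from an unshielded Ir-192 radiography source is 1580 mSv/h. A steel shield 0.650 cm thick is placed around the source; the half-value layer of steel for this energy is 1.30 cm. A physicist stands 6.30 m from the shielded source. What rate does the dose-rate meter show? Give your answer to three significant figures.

65.0 mSv/h

Distance alone: 1580 × (1.52/6.30)² = 1580 × 0.05821 = 91.97 mSv/h.
Shield: 0.650/1.30 = 0.5000 half-value layers → attenuation 2^(−0.5000) = 0.7071.
Combined: 91.97 × 0.7071 = 65.03 mSv/h.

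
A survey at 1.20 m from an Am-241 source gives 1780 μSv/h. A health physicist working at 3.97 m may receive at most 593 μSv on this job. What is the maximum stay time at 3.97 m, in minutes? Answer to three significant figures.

Applying the 1/r² law, rate at 3.97 m:
1780 × (1.20/3.97)² = 1780 × 0.09137 = 162.6 μSv/h.
Stay time = 593 μSv ÷ 162.6 μSv/h = 3.647 h = 218.8 min.

219 min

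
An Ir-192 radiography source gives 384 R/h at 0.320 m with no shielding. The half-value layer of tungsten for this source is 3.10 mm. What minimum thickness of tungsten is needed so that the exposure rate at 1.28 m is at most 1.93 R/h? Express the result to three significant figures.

At 1.28 m, distance alone gives 384 × (0.320/1.28)² = 384 × 0.06250 = 24.00 R/h.
Further attenuation needed: 24.00/1.93 = 12.44.
n = log₂(12.44) = 3.637 half-value layers.
Thickness = 3.637 × 3.10 mm = 11.27 mm.

11.3 mm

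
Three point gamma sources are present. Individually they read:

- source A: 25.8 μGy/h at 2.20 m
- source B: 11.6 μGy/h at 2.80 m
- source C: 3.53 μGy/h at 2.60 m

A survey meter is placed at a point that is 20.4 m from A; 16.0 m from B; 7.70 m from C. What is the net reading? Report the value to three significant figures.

Each source contributes Iᵢ·(dᵢ/rᵢ)²; contributions add.
A: 25.8 × (2.20/20.4)² = 0.3001 μGy/h
B: 11.6 × (2.80/16.0)² = 0.3552 μGy/h
C: 3.53 × (2.60/7.70)² = 0.4025 μGy/h
Total = 0.3001 + 0.3552 + 0.4025 = 1.058 μGy/h.

1.06 μGy/h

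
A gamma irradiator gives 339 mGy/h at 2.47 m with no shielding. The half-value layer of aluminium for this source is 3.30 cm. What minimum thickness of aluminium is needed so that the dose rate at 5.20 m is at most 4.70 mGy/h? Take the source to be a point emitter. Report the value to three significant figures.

13.3 cm

At 5.20 m, distance alone gives (2.47/5.20)² = 0.2256, so 339 × 0.2256 = 76.48 mGy/h.
Further attenuation needed: 76.48/4.70 = 16.27.
n = log₂(16.27) = 4.024 half-value layers.
Thickness = 4.024 × 3.30 cm = 13.28 cm.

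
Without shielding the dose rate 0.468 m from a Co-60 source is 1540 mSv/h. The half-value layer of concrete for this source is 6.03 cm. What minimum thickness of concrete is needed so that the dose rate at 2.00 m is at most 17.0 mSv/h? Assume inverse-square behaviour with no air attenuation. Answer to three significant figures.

At 2.00 m, distance alone gives (0.468/2.00)² = 0.05476, so 1540 × 0.05476 = 84.33 mSv/h.
Further attenuation needed: 84.33/17.0 = 4.961.
n = log₂(4.961) = 2.311 half-value layers.
Thickness = 2.311 × 6.03 cm = 13.94 cm.

13.9 cm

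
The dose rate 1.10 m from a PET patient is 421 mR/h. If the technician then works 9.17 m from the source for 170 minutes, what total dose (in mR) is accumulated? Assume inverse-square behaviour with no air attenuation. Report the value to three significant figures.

17.2 mR

Since intensity falls as 1/r², rate at 9.17 m:
421 × (1.10/9.17)² = 421 × 0.01439 = 6.058 mR/h.
Dose = rate × time = 6.058 mR/h × 2.833 h = 17.16 mR.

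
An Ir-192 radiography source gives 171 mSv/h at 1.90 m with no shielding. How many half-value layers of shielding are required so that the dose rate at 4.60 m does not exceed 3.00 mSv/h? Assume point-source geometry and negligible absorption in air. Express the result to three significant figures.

At 4.60 m, distance alone gives 171 × (1.90/4.60)² = 171 × 0.1706 = 29.17 mSv/h.
Further attenuation needed: 29.17/3.00 = 9.723.
n = log₂(9.723) = 3.281 half-value layers.

3.28 half-value layers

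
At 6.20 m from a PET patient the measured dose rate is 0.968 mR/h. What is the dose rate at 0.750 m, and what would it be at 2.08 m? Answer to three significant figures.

66.2 mR/h; 8.60 mR/h

Applying the 1/r² law,
At 0.750 m: (6.20/0.750)² = 68.34, so 0.968 × 68.34 = 66.15 mR/h
At 2.08 m: 66.15 × (0.750/2.08)² = 66.15 × 0.1300 = 8.600 mR/h.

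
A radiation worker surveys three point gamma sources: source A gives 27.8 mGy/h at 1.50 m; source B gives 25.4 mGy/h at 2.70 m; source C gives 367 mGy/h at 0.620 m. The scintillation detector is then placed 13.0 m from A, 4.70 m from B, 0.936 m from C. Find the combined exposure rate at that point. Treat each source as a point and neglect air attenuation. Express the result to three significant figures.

170 mGy/h

By superposition, sum each source's inverse-square contribution:
A: 27.8 × (1.50/13.0)² = 0.3701 mGy/h
B: 25.4 × (2.70/4.70)² = 8.382 mGy/h
C: 367 × (0.620/0.936)² = 161.0 mGy/h
Total = 0.3701 + 8.382 + 161.0 = 169.8 mGy/h.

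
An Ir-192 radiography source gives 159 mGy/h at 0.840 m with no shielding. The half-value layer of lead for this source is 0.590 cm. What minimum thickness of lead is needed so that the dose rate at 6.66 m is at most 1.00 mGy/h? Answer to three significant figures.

0.790 cm

At 6.66 m, distance alone gives 159 × (0.840/6.66)² = 159 × 0.01591 = 2.530 mGy/h.
Further attenuation needed: 2.530/1.00 = 2.530.
n = log₂(2.530) = 1.339 half-value layers.
Thickness = 1.339 × 0.590 cm = 0.7900 cm.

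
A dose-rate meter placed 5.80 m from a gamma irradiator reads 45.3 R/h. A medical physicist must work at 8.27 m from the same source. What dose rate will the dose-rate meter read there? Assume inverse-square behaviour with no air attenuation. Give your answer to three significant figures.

22.3 R/h

By the inverse-square law, scaling from 5.80 m to 8.27 m:
45.3 × (5.80/8.27)² = 45.3 × 0.4919 = 22.28 R/h.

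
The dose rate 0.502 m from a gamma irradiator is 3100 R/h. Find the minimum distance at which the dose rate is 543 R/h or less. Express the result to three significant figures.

1.20 m

Using I₁d₁² = I₂d₂², d₂ = d₁·√(I₁/I₂).
I₁/I₂ = 3100/543 = 5.709, so d₂ = 0.502 × √5.709 = 1.199 m.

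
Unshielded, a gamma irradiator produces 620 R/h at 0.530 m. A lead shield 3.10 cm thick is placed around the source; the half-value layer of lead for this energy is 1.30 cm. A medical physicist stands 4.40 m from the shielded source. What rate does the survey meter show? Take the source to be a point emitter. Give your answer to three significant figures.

Distance alone: 620 × (0.530/4.40)² = 620 × 0.01451 = 8.996 R/h.
Shield: 3.10/1.30 = 2.385 half-value layers → attenuation 2^(−2.385) = 0.1914.
Combined: 8.996 × 0.1914 = 1.722 R/h.

1.72 R/h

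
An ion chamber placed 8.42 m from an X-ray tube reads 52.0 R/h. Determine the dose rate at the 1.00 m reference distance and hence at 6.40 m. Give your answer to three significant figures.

By the inverse-square law,
At 1.00 m: 52.0 × (8.42/1.00)² = 52.0 × 70.90 = 3687 R/h
At 6.40 m: (1.00/6.40)² = 0.02441, so 3687 × 0.02441 = 90.00 R/h.

3690 R/h; 90.0 R/h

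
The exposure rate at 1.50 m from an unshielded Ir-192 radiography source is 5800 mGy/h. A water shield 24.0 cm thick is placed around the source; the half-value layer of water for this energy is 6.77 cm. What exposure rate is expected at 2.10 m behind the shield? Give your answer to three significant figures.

254 mGy/h

Distance alone: (1.50/2.10)² = 0.5102, so 5800 × 0.5102 = 2959 mGy/h.
Shield: 24.0/6.77 = 3.545 half-value layers → attenuation 2^(−3.545) = 0.08567.
Combined: 2959 × 0.08567 = 253.5 mGy/h.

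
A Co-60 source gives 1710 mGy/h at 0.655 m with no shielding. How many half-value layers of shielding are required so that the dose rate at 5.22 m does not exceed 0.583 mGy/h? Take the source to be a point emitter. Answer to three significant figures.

At 5.22 m, distance alone gives (0.655/5.22)² = 0.01574, so 1710 × 0.01574 = 26.92 mGy/h.
Further attenuation needed: 26.92/0.583 = 46.17.
n = log₂(46.17) = 5.529 half-value layers.

5.53 half-value layers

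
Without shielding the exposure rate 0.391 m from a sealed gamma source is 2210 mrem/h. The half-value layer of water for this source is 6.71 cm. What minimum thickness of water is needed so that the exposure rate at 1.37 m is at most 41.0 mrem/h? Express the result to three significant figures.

14.3 cm

At 1.37 m, distance alone gives 2210 × (0.391/1.37)² = 2210 × 0.08145 = 180.0 mrem/h.
Further attenuation needed: 180.0/41.0 = 4.390.
n = log₂(4.390) = 2.134 half-value layers.
Thickness = 2.134 × 6.71 cm = 14.32 cm.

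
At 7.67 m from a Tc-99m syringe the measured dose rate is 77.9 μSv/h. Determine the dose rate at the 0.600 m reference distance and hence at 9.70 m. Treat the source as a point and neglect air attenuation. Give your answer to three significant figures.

12700 μSv/h; 48.7 μSv/h

Applying the 1/r² law,
At 0.600 m: 77.9 × (7.67/0.600)² = 77.9 × 163.4 = 12730 μSv/h
At 9.70 m: 12730 × (0.600/9.70)² = 12730 × 0.003826 = 48.70 μSv/h.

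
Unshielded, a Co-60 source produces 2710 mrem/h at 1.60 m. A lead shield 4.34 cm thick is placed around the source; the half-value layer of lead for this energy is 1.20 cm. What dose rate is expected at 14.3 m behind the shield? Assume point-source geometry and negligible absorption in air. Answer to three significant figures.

2.77 mrem/h

Distance alone: 2710 × (1.60/14.3)² = 2710 × 0.01252 = 33.93 mrem/h.
Shield: 4.34/1.20 = 3.617 half-value layers → attenuation 2^(−3.617) = 0.08150.
Combined: 33.93 × 0.08150 = 2.765 mrem/h.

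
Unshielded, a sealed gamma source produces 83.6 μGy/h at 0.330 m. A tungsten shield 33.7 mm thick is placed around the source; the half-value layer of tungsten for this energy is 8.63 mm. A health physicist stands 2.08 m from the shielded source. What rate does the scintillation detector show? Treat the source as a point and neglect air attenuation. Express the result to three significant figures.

Distance alone: (0.330/2.08)² = 0.02517, so 83.6 × 0.02517 = 2.104 μGy/h.
Shield: 33.7/8.63 = 3.905 half-value layers → attenuation 2^(−3.905) = 0.06675.
Combined: 2.104 × 0.06675 = 0.1404 μGy/h.

0.140 μGy/h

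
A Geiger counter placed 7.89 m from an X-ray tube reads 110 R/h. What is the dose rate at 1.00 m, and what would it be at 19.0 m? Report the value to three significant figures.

By the inverse-square law,
At 1.00 m: (7.89/1.00)² = 62.25, so 110 × 62.25 = 6848 R/h
At 19.0 m: (1.00/19.0)² = 0.002770, so 6848 × 0.002770 = 18.97 R/h.

6850 R/h; 19.0 R/h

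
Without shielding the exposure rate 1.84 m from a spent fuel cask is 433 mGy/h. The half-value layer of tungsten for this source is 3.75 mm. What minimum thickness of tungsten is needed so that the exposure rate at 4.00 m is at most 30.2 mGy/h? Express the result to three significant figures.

6.00 mm

At 4.00 m, distance alone gives 433 × (1.84/4.00)² = 433 × 0.2116 = 91.62 mGy/h.
Further attenuation needed: 91.62/30.2 = 3.034.
n = log₂(3.034) = 1.601 half-value layers.
Thickness = 1.601 × 3.75 mm = 6.004 mm.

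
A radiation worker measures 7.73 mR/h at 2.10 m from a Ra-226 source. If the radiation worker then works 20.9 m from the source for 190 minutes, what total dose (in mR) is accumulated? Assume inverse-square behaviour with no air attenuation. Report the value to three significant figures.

0.247 mR

Intensity scales as (d₁/d₂)², so rate at 20.9 m:
(2.10/20.9)² = 0.01010, so 7.73 × 0.01010 = 0.07807 mR/h.
Dose = rate × time = 0.07807 mR/h × 3.167 h = 0.2472 mR.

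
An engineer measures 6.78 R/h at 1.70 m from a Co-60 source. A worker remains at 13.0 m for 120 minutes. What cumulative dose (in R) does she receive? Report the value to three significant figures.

Since intensity falls as 1/r², rate at 13.0 m:
(1.70/13.0)² = 0.01710, so 6.78 × 0.01710 = 0.1159 R/h.
Dose = rate × time = 0.1159 R/h × 2.000 h = 0.2318 R.

0.232 R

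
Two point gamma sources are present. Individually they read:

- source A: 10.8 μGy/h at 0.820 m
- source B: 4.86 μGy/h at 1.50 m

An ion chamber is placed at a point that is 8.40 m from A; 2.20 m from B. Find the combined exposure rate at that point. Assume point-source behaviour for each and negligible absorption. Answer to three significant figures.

By superposition, sum each source's inverse-square contribution:
A: 10.8 × (0.820/8.40)² = 0.1029 μGy/h
B: 4.86 × (1.50/2.20)² = 2.259 μGy/h
Total = 0.1029 + 2.259 = 2.362 μGy/h.

2.36 μGy/h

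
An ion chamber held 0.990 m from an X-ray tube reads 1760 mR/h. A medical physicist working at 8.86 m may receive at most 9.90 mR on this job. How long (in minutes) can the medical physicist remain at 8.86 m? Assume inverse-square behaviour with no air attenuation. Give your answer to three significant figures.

27.0 min

Using I₁d₁² = I₂d₂², rate at 8.86 m:
(0.990/8.86)² = 0.01249, so 1760 × 0.01249 = 21.98 mR/h.
Stay time = 9.90 mR ÷ 21.98 mR/h = 0.4504 h = 27.02 min.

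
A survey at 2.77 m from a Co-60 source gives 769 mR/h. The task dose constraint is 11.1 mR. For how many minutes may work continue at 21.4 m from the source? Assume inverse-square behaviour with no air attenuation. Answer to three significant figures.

Since intensity falls as 1/r², rate at 21.4 m:
(2.77/21.4)² = 0.01675, so 769 × 0.01675 = 12.88 mR/h.
Stay time = 11.1 mR ÷ 12.88 mR/h = 0.8618 h = 51.71 min.

51.7 min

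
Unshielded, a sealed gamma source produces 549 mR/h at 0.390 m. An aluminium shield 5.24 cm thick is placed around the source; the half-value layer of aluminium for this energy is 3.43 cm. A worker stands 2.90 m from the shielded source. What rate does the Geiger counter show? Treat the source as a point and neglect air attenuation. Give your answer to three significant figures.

3.44 mR/h

Distance alone: (0.390/2.90)² = 0.01809, so 549 × 0.01809 = 9.931 mR/h.
Shield: 5.24/3.43 = 1.528 half-value layers → attenuation 2^(−1.528) = 0.3468.
Combined: 9.931 × 0.3468 = 3.444 mR/h.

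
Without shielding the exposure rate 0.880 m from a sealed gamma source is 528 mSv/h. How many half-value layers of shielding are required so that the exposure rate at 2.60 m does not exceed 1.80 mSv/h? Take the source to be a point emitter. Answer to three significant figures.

At 2.60 m, distance alone gives (0.880/2.60)² = 0.1146, so 528 × 0.1146 = 60.51 mSv/h.
Further attenuation needed: 60.51/1.80 = 33.62.
n = log₂(33.62) = 5.071 half-value layers.

5.07 half-value layers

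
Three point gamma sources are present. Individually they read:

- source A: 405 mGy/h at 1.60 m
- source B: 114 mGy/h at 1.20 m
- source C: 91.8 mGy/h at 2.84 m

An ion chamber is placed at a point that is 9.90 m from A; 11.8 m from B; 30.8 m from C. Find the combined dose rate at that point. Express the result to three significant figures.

12.5 mGy/h

Each source contributes Iᵢ·(dᵢ/rᵢ)²; contributions add.
A: 405 × (1.60/9.90)² = 10.58 mGy/h
B: 114 × (1.20/11.8)² = 1.179 mGy/h
C: 91.8 × (2.84/30.8)² = 0.7805 mGy/h
Total = 10.58 + 1.179 + 0.7805 = 12.54 mGy/h.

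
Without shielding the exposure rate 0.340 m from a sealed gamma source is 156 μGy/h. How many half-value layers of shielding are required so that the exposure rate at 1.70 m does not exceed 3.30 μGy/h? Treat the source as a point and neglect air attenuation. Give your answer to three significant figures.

0.919 half-value layers

At 1.70 m, distance alone gives 156 × (0.340/1.70)² = 156 × 0.04000 = 6.240 μGy/h.
Further attenuation needed: 6.240/3.30 = 1.891.
n = log₂(1.891) = 0.9191 half-value layers.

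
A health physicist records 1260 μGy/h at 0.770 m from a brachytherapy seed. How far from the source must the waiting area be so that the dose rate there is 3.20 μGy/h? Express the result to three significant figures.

Intensity scales as (d₁/d₂)², so d₂ = d₁·√(I₁/I₂).
I₁/I₂ = 1260/3.20 = 393.8, so d₂ = 0.770 × √393.8 = 15.28 m.

15.3 m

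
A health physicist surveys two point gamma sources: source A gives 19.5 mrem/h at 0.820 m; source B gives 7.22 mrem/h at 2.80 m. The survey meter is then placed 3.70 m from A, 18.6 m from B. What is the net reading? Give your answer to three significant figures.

1.12 mrem/h

By superposition, sum each source's inverse-square contribution:
A: 19.5 × (0.820/3.70)² = 0.9578 mrem/h
B: 7.22 × (2.80/18.6)² = 0.1636 mrem/h
Total = 0.9578 + 0.1636 = 1.121 mrem/h.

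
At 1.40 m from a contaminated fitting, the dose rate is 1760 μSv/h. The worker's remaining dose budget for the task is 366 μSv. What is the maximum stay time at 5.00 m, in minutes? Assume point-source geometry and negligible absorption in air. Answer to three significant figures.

159 min

Applying the 1/r² law, rate at 5.00 m:
1760 × (1.40/5.00)² = 1760 × 0.07840 = 138.0 μSv/h.
Stay time = 366 μSv ÷ 138.0 μSv/h = 2.652 h = 159.1 min.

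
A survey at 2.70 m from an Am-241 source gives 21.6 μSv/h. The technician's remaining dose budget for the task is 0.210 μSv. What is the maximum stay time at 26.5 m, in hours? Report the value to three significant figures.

0.937 h

Using I₁d₁² = I₂d₂², rate at 26.5 m:
21.6 × (2.70/26.5)² = 21.6 × 0.01038 = 0.2242 μSv/h.
Stay time = 0.210 μSv ÷ 0.2242 μSv/h = 0.9367 h.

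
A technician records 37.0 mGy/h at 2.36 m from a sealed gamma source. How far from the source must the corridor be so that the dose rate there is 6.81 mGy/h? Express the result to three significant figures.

By the inverse-square law, d₂ = d₁·√(I₁/I₂).
I₁/I₂ = 37.0/6.81 = 5.433, so d₂ = 2.36 × √5.433 = 5.501 m.

5.50 m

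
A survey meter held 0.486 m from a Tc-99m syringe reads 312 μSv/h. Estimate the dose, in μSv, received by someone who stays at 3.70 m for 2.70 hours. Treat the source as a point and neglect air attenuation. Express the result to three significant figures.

Since intensity falls as 1/r², rate at 3.70 m:
(0.486/3.70)² = 0.01725, so 312 × 0.01725 = 5.382 μSv/h.
Dose = rate × time = 5.382 μSv/h × 2.700 h = 14.53 μSv.

14.5 μSv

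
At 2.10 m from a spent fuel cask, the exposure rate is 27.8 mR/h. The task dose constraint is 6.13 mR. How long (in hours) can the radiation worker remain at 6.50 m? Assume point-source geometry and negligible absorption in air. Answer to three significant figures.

Using I₁d₁² = I₂d₂², rate at 6.50 m:
(2.10/6.50)² = 0.1044, so 27.8 × 0.1044 = 2.902 mR/h.
Stay time = 6.13 mR ÷ 2.902 mR/h = 2.112 h.

2.11 h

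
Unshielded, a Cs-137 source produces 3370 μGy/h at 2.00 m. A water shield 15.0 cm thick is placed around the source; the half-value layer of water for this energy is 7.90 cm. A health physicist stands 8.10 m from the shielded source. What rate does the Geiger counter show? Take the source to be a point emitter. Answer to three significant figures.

Distance alone: (2.00/8.10)² = 0.06097, so 3370 × 0.06097 = 205.5 μGy/h.
Shield: 15.0/7.90 = 1.899 half-value layers → attenuation 2^(−1.899) = 0.2681.
Combined: 205.5 × 0.2681 = 55.09 μGy/h.

55.1 μGy/h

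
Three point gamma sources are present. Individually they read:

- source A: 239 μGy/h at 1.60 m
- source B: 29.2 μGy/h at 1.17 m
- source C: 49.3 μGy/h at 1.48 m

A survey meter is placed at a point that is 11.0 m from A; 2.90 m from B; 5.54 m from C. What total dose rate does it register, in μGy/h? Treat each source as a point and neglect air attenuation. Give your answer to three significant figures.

By superposition, sum each source's inverse-square contribution:
A: 239 × (1.60/11.0)² = 5.057 μGy/h
B: 29.2 × (1.17/2.90)² = 4.753 μGy/h
C: 49.3 × (1.48/5.54)² = 3.518 μGy/h
Total = 5.057 + 4.753 + 3.518 = 13.33 μGy/h.

13.3 μGy/h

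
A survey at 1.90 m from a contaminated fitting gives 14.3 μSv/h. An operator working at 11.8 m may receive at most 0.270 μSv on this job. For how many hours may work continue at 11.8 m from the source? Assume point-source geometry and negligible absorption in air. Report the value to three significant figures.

Applying the 1/r² law, rate at 11.8 m:
14.3 × (1.90/11.8)² = 14.3 × 0.02593 = 0.3708 μSv/h.
Stay time = 0.270 μSv ÷ 0.3708 μSv/h = 0.7282 h.

0.728 h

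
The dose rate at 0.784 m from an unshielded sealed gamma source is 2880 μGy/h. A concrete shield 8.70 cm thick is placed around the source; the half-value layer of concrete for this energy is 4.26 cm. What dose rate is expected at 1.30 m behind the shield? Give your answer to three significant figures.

254 μGy/h

Distance alone: (0.784/1.30)² = 0.3637, so 2880 × 0.3637 = 1047 μGy/h.
Shield: 8.70/4.26 = 2.042 half-value layers → attenuation 2^(−2.042) = 0.2428.
Combined: 1047 × 0.2428 = 254.2 μGy/h.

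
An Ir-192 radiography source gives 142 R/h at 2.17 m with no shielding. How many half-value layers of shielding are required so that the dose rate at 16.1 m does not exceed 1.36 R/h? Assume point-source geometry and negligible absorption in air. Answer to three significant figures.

At 16.1 m, distance alone gives (2.17/16.1)² = 0.01817, so 142 × 0.01817 = 2.580 R/h.
Further attenuation needed: 2.580/1.36 = 1.897.
n = log₂(1.897) = 0.9237 half-value layers.

0.924 half-value layers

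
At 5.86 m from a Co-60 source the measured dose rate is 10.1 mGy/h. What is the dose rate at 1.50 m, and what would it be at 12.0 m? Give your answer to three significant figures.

Applying the 1/r² law,
At 1.50 m: 10.1 × (5.86/1.50)² = 10.1 × 15.26 = 154.1 mGy/h
At 12.0 m: 154.1 × (1.50/12.0)² = 154.1 × 0.01562 = 2.407 mGy/h.

154 mGy/h; 2.41 mGy/h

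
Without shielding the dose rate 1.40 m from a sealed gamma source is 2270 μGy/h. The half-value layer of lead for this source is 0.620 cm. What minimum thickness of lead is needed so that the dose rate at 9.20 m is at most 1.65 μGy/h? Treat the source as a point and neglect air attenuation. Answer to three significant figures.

At 9.20 m, distance alone gives 2270 × (1.40/9.20)² = 2270 × 0.02316 = 52.57 μGy/h.
Further attenuation needed: 52.57/1.65 = 31.86.
n = log₂(31.86) = 4.994 half-value layers.
Thickness = 4.994 × 0.620 cm = 3.096 cm.

3.10 cm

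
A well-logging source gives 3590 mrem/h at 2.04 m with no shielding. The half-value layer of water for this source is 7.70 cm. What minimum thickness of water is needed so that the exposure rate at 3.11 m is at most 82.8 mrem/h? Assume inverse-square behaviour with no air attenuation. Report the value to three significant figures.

At 3.11 m, distance alone gives (2.04/3.11)² = 0.4303, so 3590 × 0.4303 = 1545 mrem/h.
Further attenuation needed: 1545/82.8 = 18.66.
n = log₂(18.66) = 4.222 half-value layers.
Thickness = 4.222 × 7.70 cm = 32.51 cm.

32.5 cm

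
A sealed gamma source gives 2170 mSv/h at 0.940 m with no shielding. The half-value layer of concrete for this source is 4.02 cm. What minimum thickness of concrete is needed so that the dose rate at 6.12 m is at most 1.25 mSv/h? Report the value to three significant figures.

At 6.12 m, distance alone gives (0.940/6.12)² = 0.02359, so 2170 × 0.02359 = 51.19 mSv/h.
Further attenuation needed: 51.19/1.25 = 40.95.
n = log₂(40.95) = 5.356 half-value layers.
Thickness = 5.356 × 4.02 cm = 21.53 cm.

21.5 cm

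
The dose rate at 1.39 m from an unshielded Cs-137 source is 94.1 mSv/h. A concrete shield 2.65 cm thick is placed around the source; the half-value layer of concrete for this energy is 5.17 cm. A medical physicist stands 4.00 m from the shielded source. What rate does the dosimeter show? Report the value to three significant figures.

Distance alone: (1.39/4.00)² = 0.1208, so 94.1 × 0.1208 = 11.37 mSv/h.
Shield: 2.65/5.17 = 0.5126 half-value layers → attenuation 2^(−0.5126) = 0.7010.
Combined: 11.37 × 0.7010 = 7.970 mSv/h.

7.97 mSv/h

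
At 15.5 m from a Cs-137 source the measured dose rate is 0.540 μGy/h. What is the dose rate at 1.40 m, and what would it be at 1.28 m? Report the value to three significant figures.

66.2 μGy/h; 79.2 μGy/h

Applying the 1/r² law,
At 1.40 m: 0.540 × (15.5/1.40)² = 0.540 × 122.6 = 66.20 μGy/h
At 1.28 m: 66.20 × (1.40/1.28)² = 66.20 × 1.196 = 79.18 μGy/h.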